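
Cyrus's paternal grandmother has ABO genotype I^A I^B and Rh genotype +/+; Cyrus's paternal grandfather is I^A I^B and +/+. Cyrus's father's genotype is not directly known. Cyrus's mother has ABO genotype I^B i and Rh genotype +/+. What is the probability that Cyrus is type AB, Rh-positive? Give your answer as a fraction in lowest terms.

1/4

Cyrus's father's ABO genotype from I^A I^B × I^A I^B: 1/4 I^A I^A, 1/2 I^A I^B, 1/4 I^B I^B.
Crossing each possibility with the mother I^B i and summing P(type AB): 1/4·1/2 + 1/2·1/4 + 1/4·0 = 1/4.
Similarly for Rh via the father's Rh distribution: P(Rh+) = 1.
Independent loci: 1/4 × 1 = 1/4.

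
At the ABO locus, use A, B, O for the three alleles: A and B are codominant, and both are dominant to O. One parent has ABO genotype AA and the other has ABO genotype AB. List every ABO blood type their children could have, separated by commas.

A, AB

Gametes from AA × AB give offspring ABO genotypes AA, AB, i.e. phenotypes A, AB.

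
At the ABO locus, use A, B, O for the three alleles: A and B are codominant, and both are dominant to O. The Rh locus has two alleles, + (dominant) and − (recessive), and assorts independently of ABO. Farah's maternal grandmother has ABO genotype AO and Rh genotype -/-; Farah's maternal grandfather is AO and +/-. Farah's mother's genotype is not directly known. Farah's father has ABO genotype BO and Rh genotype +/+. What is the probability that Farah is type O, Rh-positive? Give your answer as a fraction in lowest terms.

1/4

Farah's mother's ABO genotype from AO × AO: 1/4 AA, 1/2 AO, 1/4 OO.
Crossing each possibility with the father BO and summing P(type O): 1/4·0 + 1/2·1/4 + 1/4·1/2 = 1/4.
Similarly for Rh via the mother's Rh distribution: P(Rh+) = 1.
Independent loci: 1/4 × 1 = 1/4.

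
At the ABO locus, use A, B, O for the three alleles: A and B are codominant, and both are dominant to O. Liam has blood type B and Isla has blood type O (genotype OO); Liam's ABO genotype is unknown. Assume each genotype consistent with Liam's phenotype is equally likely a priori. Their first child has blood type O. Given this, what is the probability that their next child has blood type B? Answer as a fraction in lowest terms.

1/2

Possible genotypes: Liam ∈ {BB, BO}; Isla ∈ {OO}.
Weight each parental genotype pair by prior × P(type-O child):
  BO × OO: posterior weight 1; P(next child type B) = 1/2.
Weighted sum = 1/2.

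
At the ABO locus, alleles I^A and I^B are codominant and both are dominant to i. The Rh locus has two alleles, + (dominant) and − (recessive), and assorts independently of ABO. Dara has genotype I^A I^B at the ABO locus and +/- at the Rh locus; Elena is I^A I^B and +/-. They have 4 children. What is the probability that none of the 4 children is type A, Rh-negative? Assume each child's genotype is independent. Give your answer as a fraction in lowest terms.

ABO cross I^A I^B × I^A I^B → 1/4 A, 1/4 B, 1/2 AB.
Rh cross +/- × +/- → 3/4 Rh+, 1/4 Rh-; so P(type A, Rh-negative) = 1/4 × 1/4 = 1/16 per child.
P(not type A, Rh-negative) = 15/16 for one child; (15/16)^4 = 50625/65536.

50625/65536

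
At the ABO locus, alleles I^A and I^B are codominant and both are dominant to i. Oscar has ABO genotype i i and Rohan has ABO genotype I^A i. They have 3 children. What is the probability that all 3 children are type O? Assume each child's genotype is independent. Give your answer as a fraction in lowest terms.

1/8

ABO cross i i × I^A i → 1/2 O, 1/2 A.
So P(type O) = 1/2 per child.
All 3 independent: (1/2)^3 = 1/8.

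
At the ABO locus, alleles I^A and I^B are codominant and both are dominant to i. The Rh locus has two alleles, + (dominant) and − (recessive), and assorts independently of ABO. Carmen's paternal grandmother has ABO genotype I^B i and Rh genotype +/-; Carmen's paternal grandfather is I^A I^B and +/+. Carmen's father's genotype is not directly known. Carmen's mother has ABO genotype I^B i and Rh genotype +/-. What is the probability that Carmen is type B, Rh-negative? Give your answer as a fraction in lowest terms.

5/64

Carmen's father's ABO genotype from I^B i × I^A I^B: 1/4 I^A I^B, 1/4 I^A i, 1/4 I^B I^B, 1/4 I^B i.
Crossing each possibility with the mother I^B i and summing P(type B): 1/4·1/2 + 1/4·1/4 + 1/4·1 + 1/4·3/4 = 5/8.
Similarly for Rh via the father's Rh distribution: P(Rh-) = 1/8.
Independent loci: 5/8 × 1/8 = 5/64.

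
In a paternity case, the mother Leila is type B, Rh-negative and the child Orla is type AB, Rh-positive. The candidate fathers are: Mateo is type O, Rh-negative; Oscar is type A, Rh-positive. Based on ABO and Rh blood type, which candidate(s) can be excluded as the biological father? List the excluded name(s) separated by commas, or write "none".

A candidate is excluded only if no genotype consistent with his phenotype could produce a type AB, Rh-positive child with a type B, Rh-negative mother.
Mateo (type O, Rh-): no genotype consistent with that phenotype can produce a type-AB Rh+ child with a type-B mother.

Mateo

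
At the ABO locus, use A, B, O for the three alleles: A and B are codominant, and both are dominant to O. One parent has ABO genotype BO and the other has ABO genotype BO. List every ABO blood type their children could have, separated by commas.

O, B

Gametes from BO × BO give offspring ABO genotypes BB, BO, OO, i.e. phenotypes O, B.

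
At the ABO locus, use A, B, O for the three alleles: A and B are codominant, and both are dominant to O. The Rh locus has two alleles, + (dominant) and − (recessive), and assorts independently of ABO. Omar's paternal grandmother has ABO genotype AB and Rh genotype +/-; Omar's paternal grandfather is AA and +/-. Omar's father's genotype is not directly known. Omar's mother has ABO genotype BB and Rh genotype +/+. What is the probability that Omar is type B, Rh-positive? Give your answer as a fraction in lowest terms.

1/4

Omar's father's ABO genotype from AB × AA: 1/2 AA, 1/2 AB.
Crossing each possibility with the mother BB and summing P(type B): 1/2·0 + 1/2·1/2 = 1/4.
Similarly for Rh via the father's Rh distribution: P(Rh+) = 1.
Independent loci: 1/4 × 1 = 1/4.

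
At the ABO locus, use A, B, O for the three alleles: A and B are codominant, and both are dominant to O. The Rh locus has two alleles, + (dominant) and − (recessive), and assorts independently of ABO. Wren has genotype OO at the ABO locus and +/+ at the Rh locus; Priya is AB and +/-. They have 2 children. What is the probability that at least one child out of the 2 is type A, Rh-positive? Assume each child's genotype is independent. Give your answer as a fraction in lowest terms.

3/4

ABO cross OO × AB → 1/2 A, 1/2 B.
Rh cross +/+ × +/- → 1 Rh+; so P(type A, Rh-positive) = 1/2 × 1 = 1/2 per child.
P(none) = (1/2)^2 = 1/4; P(at least one) = 1 − 1/4 = 3/4.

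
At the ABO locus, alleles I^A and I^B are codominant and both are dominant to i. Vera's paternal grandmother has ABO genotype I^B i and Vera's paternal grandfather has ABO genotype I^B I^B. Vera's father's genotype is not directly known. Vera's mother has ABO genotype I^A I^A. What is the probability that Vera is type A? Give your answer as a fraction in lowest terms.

Vera's father's ABO genotype from I^B i × I^B I^B: 1/2 I^B I^B, 1/2 I^B i.
Crossing each possibility with the mother I^A I^A and summing P(type A): 1/2·0 + 1/2·1/2 = 1/4.

1/4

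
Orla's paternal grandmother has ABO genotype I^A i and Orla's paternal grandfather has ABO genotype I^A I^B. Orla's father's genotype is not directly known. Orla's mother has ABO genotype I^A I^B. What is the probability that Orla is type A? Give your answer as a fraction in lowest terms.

Orla's father's ABO genotype from I^A i × I^A I^B: 1/4 I^A I^A, 1/4 I^A I^B, 1/4 I^A i, 1/4 I^B i.
Crossing each possibility with the mother I^A I^B and summing P(type A): 1/4·1/2 + 1/4·1/4 + 1/4·1/2 + 1/4·1/4 = 3/8.

3/8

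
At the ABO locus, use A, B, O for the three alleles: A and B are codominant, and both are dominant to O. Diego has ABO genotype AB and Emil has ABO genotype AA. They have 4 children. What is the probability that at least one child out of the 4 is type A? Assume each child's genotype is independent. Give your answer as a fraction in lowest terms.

ABO cross AB × AA → 1/2 A, 1/2 AB.
So P(type A) = 1/2 per child.
P(none) = (1/2)^4 = 1/16; P(at least one) = 1 − 1/16 = 15/16.

15/16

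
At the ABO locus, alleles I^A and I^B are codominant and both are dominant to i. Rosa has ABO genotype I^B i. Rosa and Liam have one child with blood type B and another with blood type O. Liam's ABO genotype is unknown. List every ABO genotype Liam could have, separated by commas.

I^A i, I^B i, i i

For each candidate genotype of Liam, check whether crossing it with I^B i can produce every observed child phenotype.
  I^A I^A → possible child types {A, AB} ✗
  I^A I^B → possible child types {A, B, AB} ✗
  I^A i → possible child types {O, A, B, AB} ✓
  I^B I^B → possible child types {B} ✗
  I^B i → possible child types {O, B} ✓
  i i → possible child types {O, B} ✓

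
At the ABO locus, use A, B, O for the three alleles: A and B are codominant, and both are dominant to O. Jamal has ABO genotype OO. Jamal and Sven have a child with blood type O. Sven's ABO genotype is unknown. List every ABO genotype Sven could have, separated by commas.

For each candidate genotype of Sven, check whether crossing it with OO can produce every observed child phenotype.
  AA → possible child types {A} ✗
  AB → possible child types {A, B} ✗
  AO → possible child types {O, A} ✓
  BB → possible child types {B} ✗
  BO → possible child types {O, B} ✓
  OO → possible child types {O} ✓

AO, BO, OO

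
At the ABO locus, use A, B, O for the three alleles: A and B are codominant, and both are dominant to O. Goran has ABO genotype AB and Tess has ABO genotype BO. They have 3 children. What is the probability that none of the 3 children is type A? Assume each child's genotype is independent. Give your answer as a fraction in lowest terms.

27/64

ABO cross AB × BO → 1/4 A, 1/2 B, 1/4 AB.
So P(type A) = 1/4 per child.
P(not type A) = 3/4 for one child; (3/4)^3 = 27/64.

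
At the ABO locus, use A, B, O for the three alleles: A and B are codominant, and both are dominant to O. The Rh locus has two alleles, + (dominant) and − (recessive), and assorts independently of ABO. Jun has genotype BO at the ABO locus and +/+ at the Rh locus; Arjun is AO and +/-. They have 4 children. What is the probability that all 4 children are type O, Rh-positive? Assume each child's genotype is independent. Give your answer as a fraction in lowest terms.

ABO cross BO × AO → 1/4 O, 1/4 A, 1/4 B, 1/4 AB.
Rh cross +/+ × +/- → 1 Rh+; so P(type O, Rh-positive) = 1/4 × 1 = 1/4 per child.
All 4 independent: (1/4)^4 = 1/256.

1/256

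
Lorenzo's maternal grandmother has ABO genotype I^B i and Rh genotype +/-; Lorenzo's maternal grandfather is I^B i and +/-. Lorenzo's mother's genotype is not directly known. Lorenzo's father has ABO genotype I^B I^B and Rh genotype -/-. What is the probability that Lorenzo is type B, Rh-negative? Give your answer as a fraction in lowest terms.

1/2

Lorenzo's mother's ABO genotype from I^B i × I^B i: 1/4 I^B I^B, 1/2 I^B i, 1/4 i i.
Crossing each possibility with the father I^B I^B and summing P(type B): 1/4·1 + 1/2·1 + 1/4·1 = 1.
Similarly for Rh via the mother's Rh distribution: P(Rh-) = 1/2.
Independent loci: 1 × 1/2 = 1/2.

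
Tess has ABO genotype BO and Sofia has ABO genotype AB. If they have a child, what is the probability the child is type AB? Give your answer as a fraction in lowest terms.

1/4

ABO cross BO × AB → offspring phenotypes: 1/4 A, 1/2 B, 1/4 AB.
So P(type AB) = 1/4.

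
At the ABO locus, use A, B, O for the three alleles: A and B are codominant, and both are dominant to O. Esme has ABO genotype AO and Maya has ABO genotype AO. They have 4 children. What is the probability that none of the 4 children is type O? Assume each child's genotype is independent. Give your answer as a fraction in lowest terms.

81/256

ABO cross AO × AO → 1/4 O, 3/4 A.
So P(type O) = 1/4 per child.
P(not type O) = 3/4 for one child; (3/4)^4 = 81/256.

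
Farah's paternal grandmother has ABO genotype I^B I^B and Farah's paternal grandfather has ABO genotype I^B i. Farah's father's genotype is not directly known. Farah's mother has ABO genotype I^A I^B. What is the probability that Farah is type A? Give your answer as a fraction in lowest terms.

1/8

Farah's father's ABO genotype from I^B I^B × I^B i: 1/2 I^B I^B, 1/2 I^B i.
Crossing each possibility with the mother I^A I^B and summing P(type A): 1/2·0 + 1/2·1/4 = 1/8.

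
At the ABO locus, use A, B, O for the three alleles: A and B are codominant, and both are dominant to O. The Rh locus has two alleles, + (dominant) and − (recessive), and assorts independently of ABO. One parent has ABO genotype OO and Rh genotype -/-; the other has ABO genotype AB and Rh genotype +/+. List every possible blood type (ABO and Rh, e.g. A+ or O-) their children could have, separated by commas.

Gametes from OO × AB give offspring ABO genotypes AO, BO, i.e. phenotypes A, B.
Rh cross -/- × +/+ → phenotypes Rh+.
Combining independently: A+, B+.

A+, B+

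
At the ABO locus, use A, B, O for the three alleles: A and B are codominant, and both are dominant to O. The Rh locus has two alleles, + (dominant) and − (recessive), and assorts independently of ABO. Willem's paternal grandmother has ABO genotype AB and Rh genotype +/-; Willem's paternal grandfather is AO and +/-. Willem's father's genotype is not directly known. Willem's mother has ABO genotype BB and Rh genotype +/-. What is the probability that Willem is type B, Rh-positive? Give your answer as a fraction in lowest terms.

3/8

Willem's father's ABO genotype from AB × AO: 1/4 AA, 1/4 AB, 1/4 AO, 1/4 BO.
Crossing each possibility with the mother BB and summing P(type B): 1/4·0 + 1/4·1/2 + 1/4·1/2 + 1/4·1 = 1/2.
Similarly for Rh via the father's Rh distribution: P(Rh+) = 3/4.
Independent loci: 1/2 × 3/4 = 3/8.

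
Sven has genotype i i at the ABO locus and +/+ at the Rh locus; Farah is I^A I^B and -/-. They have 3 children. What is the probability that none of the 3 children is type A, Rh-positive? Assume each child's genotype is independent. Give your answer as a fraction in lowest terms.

1/8

ABO cross i i × I^A I^B → 1/2 A, 1/2 B.
Rh cross +/+ × -/- → 1 Rh+; so P(type A, Rh-positive) = 1/2 × 1 = 1/2 per child.
P(not type A, Rh-positive) = 1/2 for one child; (1/2)^3 = 1/8.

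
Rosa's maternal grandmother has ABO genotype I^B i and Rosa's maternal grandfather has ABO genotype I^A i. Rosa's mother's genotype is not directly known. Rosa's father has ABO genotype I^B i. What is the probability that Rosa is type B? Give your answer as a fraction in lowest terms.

Rosa's mother's ABO genotype from I^B i × I^A i: 1/4 I^A I^B, 1/4 I^A i, 1/4 I^B i, 1/4 i i.
Crossing each possibility with the father I^B i and summing P(type B): 1/4·1/2 + 1/4·1/4 + 1/4·3/4 + 1/4·1/2 = 1/2.

1/2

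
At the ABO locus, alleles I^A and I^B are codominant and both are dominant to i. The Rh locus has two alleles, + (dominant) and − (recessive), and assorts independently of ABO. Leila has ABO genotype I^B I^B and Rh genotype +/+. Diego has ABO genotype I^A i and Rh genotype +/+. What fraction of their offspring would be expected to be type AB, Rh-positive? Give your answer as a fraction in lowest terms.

1/2

ABO cross I^B I^B × I^A i → offspring phenotypes: 1/2 B, 1/2 AB.
Rh cross +/+ × +/+ → 1 Rh+.
Independent loci: P(type AB, Rh-positive) = 1/2 × 1 = 1/2.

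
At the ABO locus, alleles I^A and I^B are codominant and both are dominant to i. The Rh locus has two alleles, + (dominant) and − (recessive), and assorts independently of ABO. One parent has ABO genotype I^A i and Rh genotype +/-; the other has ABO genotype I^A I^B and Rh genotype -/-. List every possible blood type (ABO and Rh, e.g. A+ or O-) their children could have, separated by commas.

Gametes from I^A i × I^A I^B give offspring ABO genotypes I^A I^A, I^A I^B, I^A i, I^B i, i.e. phenotypes A, B, AB.
Rh cross +/- × -/- → phenotypes Rh+, Rh-.
Combining independently: A+, A-, B+, B-, AB+, AB-.

A+, A-, B+, B-, AB+, AB-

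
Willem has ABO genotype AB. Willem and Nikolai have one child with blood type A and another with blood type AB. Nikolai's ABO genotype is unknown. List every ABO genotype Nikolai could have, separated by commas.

For each candidate genotype of Nikolai, check whether crossing it with AB can produce every observed child phenotype.
  AA → possible child types {A, AB} ✓
  AB → possible child types {A, B, AB} ✓
  AO → possible child types {A, B, AB} ✓
  BB → possible child types {B, AB} ✗
  BO → possible child types {A, B, AB} ✓
  OO → possible child types {A, B} ✗

AA, AB, AO, BO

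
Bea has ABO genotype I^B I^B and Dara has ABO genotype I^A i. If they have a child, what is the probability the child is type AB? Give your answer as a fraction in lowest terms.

1/2

ABO cross I^B I^B × I^A i → offspring phenotypes: 1/2 B, 1/2 AB.
So P(type AB) = 1/2.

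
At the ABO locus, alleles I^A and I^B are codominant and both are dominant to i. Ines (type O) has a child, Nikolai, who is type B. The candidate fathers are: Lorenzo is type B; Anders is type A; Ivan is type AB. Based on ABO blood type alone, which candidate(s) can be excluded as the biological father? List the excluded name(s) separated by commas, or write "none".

Anders

A candidate is excluded only if no genotype consistent with his phenotype could produce a type B child with a type O mother.
Anders (type A): no genotype consistent with that phenotype can produce a type-B child with a type-O mother.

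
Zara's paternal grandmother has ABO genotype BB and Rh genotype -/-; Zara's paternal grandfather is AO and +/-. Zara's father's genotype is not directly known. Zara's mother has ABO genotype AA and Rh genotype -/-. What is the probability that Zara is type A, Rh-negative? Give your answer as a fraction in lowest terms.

Zara's father's ABO genotype from BB × AO: 1/2 AB, 1/2 BO.
Crossing each possibility with the mother AA and summing P(type A): 1/2·1/2 + 1/2·1/2 = 1/2.
Similarly for Rh via the father's Rh distribution: P(Rh-) = 3/4.
Independent loci: 1/2 × 3/4 = 3/8.

3/8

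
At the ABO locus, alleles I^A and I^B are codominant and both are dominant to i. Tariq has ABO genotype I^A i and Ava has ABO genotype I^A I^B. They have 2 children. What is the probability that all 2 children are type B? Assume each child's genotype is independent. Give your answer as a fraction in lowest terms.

ABO cross I^A i × I^A I^B → 1/2 A, 1/4 B, 1/4 AB.
So P(type B) = 1/4 per child.
All 2 independent: (1/4)^2 = 1/16.

1/16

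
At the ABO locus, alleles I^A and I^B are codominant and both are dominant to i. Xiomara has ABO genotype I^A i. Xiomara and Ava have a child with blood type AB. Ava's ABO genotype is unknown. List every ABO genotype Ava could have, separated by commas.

For each candidate genotype of Ava, check whether crossing it with I^A i can produce every observed child phenotype.
  I^A I^A → possible child types {A} ✗
  I^A I^B → possible child types {A, B, AB} ✓
  I^A i → possible child types {O, A} ✗
  I^B I^B → possible child types {B, AB} ✓
  I^B i → possible child types {O, A, B, AB} ✓
  i i → possible child types {O, A} ✗

I^A I^B, I^B I^B, I^B i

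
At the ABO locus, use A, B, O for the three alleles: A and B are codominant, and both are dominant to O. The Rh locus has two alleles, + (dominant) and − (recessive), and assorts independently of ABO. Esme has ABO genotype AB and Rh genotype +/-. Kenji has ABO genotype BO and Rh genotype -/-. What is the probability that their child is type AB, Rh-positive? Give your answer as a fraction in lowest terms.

1/8

ABO cross AB × BO → offspring phenotypes: 1/4 A, 1/2 B, 1/4 AB.
Rh cross +/- × -/- → 1/2 Rh+, 1/2 Rh-.
Independent loci: P(type AB, Rh-positive) = 1/4 × 1/2 = 1/8.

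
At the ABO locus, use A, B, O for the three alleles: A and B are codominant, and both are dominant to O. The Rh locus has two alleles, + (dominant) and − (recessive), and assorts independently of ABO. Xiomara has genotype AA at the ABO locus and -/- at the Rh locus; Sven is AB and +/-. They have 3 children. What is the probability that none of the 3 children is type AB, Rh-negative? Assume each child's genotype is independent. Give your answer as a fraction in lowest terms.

ABO cross AA × AB → 1/2 A, 1/2 AB.
Rh cross -/- × +/- → 1/2 Rh+, 1/2 Rh-; so P(type AB, Rh-negative) = 1/2 × 1/2 = 1/4 per child.
P(not type AB, Rh-negative) = 3/4 for one child; (3/4)^3 = 27/64.

27/64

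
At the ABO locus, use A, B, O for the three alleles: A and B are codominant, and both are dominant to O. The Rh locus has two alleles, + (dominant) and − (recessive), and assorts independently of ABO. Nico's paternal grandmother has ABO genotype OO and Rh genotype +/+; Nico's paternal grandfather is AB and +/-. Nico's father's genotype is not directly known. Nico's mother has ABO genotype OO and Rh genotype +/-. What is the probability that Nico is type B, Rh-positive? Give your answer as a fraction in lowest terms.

Nico's father's ABO genotype from OO × AB: 1/2 AO, 1/2 BO.
Crossing each possibility with the mother OO and summing P(type B): 1/2·0 + 1/2·1/2 = 1/4.
Similarly for Rh via the father's Rh distribution: P(Rh+) = 7/8.
Independent loci: 1/4 × 7/8 = 7/32.

7/32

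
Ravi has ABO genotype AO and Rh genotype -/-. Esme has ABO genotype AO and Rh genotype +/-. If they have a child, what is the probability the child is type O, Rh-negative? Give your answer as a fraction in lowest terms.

ABO cross AO × AO → offspring phenotypes: 1/4 O, 3/4 A.
Rh cross -/- × +/- → 1/2 Rh+, 1/2 Rh-.
Independent loci: P(type O, Rh-negative) = 1/4 × 1/2 = 1/8.

1/8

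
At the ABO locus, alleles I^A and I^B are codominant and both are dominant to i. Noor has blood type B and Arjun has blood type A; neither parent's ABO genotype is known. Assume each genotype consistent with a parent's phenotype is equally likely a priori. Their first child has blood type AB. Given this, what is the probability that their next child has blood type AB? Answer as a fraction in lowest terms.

25/36

Possible genotypes: Noor ∈ {I^B I^B, I^B i}; Arjun ∈ {I^A I^A, I^A i}.
Weight each parental genotype pair by prior × P(type-AB child):
  I^B I^B × I^A I^A: posterior weight 4/9; P(next child type AB) = 1.
  I^B I^B × I^A i: posterior weight 2/9; P(next child type AB) = 1/2.
  I^B i × I^A I^A: posterior weight 2/9; P(next child type AB) = 1/2.
  I^B i × I^A i: posterior weight 1/9; P(next child type AB) = 1/4.
Weighted sum = 25/36.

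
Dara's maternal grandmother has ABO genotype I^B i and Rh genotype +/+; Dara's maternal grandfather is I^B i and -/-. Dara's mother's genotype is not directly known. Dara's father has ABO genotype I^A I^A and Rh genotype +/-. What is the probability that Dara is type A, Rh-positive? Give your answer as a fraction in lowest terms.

Dara's mother's ABO genotype from I^B i × I^B i: 1/4 I^B I^B, 1/2 I^B i, 1/4 i i.
Crossing each possibility with the father I^A I^A and summing P(type A): 1/4·0 + 1/2·1/2 + 1/4·1 = 1/2.
Similarly for Rh via the mother's Rh distribution: P(Rh+) = 3/4.
Independent loci: 1/2 × 3/4 = 3/8.

3/8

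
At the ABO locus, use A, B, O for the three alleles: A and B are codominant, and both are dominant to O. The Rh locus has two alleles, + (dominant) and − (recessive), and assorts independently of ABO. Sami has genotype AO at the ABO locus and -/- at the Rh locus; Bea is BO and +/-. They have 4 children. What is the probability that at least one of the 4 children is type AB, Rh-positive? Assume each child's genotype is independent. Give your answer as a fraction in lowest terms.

ABO cross AO × BO → 1/4 O, 1/4 A, 1/4 B, 1/4 AB.
Rh cross -/- × +/- → 1/2 Rh+, 1/2 Rh-; so P(type AB, Rh-positive) = 1/4 × 1/2 = 1/8 per child.
P(none) = (7/8)^4 = 2401/4096; P(at least one) = 1 − 2401/4096 = 1695/4096.

1695/4096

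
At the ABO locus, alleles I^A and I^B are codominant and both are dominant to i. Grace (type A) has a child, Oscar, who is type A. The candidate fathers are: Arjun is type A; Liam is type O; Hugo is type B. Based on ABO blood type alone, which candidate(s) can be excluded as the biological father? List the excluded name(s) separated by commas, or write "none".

A candidate is excluded only if no genotype consistent with his phenotype could produce a type A child with a type A mother.
Every candidate has at least one consistent genotype combination, so none can be excluded.

none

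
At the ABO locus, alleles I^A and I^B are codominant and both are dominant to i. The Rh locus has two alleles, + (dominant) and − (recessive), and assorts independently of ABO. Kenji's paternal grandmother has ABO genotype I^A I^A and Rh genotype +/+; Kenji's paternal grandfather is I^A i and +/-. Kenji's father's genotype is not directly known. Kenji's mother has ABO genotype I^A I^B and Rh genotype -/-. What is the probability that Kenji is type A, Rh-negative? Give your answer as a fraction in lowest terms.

Kenji's father's ABO genotype from I^A I^A × I^A i: 1/2 I^A I^A, 1/2 I^A i.
Crossing each possibility with the mother I^A I^B and summing P(type A): 1/2·1/2 + 1/2·1/2 = 1/2.
Similarly for Rh via the father's Rh distribution: P(Rh-) = 1/4.
Independent loci: 1/2 × 1/4 = 1/8.

1/8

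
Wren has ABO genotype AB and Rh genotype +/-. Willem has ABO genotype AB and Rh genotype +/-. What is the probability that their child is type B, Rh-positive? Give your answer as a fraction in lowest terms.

ABO cross AB × AB → offspring phenotypes: 1/4 A, 1/4 B, 1/2 AB.
Rh cross +/- × +/- → 3/4 Rh+, 1/4 Rh-.
Independent loci: P(type B, Rh-positive) = 1/4 × 3/4 = 3/16.

3/16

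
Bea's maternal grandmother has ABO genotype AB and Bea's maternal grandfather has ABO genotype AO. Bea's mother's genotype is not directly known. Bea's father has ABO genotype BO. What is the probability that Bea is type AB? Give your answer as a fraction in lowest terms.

1/4

Bea's mother's ABO genotype from AB × AO: 1/4 AA, 1/4 AB, 1/4 AO, 1/4 BO.
Crossing each possibility with the father BO and summing P(type AB): 1/4·1/2 + 1/4·1/4 + 1/4·1/4 + 1/4·0 = 1/4.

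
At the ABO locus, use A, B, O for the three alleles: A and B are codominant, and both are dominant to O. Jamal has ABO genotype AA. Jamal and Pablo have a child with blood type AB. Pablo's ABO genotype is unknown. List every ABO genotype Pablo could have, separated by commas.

For each candidate genotype of Pablo, check whether crossing it with AA can produce every observed child phenotype.
  AA → possible child types {A} ✗
  AB → possible child types {A, AB} ✓
  AO → possible child types {A} ✗
  BB → possible child types {AB} ✓
  BO → possible child types {A, AB} ✓
  OO → possible child types {A} ✗

AB, BB, BO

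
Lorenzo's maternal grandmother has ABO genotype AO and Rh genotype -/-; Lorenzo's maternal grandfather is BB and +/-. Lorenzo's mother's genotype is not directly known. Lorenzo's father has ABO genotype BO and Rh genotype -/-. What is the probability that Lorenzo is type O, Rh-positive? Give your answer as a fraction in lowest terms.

Lorenzo's mother's ABO genotype from AO × BB: 1/2 AB, 1/2 BO.
Crossing each possibility with the father BO and summing P(type O): 1/2·0 + 1/2·1/4 = 1/8.
Similarly for Rh via the mother's Rh distribution: P(Rh+) = 1/4.
Independent loci: 1/8 × 1/4 = 1/32.

1/32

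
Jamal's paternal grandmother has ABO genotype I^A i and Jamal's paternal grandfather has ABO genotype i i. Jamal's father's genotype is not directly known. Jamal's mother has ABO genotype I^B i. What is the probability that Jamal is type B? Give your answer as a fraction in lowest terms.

3/8

Jamal's father's ABO genotype from I^A i × i i: 1/2 I^A i, 1/2 i i.
Crossing each possibility with the mother I^B i and summing P(type B): 1/2·1/4 + 1/2·1/2 = 3/8.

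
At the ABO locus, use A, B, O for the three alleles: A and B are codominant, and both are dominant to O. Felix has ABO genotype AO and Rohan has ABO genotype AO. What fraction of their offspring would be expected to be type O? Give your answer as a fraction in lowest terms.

ABO cross AO × AO → offspring phenotypes: 1/4 O, 3/4 A.
So P(type O) = 1/4.

1/4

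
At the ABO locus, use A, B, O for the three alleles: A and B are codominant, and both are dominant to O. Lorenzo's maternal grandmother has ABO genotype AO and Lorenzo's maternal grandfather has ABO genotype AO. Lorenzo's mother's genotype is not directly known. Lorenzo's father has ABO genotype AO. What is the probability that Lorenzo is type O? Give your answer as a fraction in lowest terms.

Lorenzo's mother's ABO genotype from AO × AO: 1/4 AA, 1/2 AO, 1/4 OO.
Crossing each possibility with the father AO and summing P(type O): 1/4·0 + 1/2·1/4 + 1/4·1/2 = 1/4.

1/4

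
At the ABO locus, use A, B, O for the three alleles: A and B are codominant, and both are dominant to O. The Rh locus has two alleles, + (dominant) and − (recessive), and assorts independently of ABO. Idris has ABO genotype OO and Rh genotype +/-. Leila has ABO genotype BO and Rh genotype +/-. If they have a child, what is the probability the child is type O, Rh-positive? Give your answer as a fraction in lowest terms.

3/8

ABO cross OO × BO → offspring phenotypes: 1/2 O, 1/2 B.
Rh cross +/- × +/- → 3/4 Rh+, 1/4 Rh-.
Independent loci: P(type O, Rh-positive) = 1/2 × 3/4 = 3/8.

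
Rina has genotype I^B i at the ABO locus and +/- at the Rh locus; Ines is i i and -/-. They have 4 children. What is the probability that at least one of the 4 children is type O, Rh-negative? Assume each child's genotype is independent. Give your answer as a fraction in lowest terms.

175/256

ABO cross I^B i × i i → 1/2 O, 1/2 B.
Rh cross +/- × -/- → 1/2 Rh+, 1/2 Rh-; so P(type O, Rh-negative) = 1/2 × 1/2 = 1/4 per child.
P(none) = (3/4)^4 = 81/256; P(at least one) = 1 − 81/256 = 175/256.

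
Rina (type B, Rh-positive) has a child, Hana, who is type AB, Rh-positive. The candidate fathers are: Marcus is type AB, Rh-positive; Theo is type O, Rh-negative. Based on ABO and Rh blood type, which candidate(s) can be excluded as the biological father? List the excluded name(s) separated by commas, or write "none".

Theo

A candidate is excluded only if no genotype consistent with his phenotype could produce a type AB, Rh-positive child with a type B, Rh-positive mother.
Theo (type O, Rh-): no genotype consistent with that phenotype can produce a type-AB Rh+ child with a type-B mother.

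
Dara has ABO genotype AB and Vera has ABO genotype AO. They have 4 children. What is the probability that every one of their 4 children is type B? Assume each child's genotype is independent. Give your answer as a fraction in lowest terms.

ABO cross AB × AO → 1/2 A, 1/4 B, 1/4 AB.
So P(type B) = 1/4 per child.
All 4 independent: (1/4)^4 = 1/256.

1/256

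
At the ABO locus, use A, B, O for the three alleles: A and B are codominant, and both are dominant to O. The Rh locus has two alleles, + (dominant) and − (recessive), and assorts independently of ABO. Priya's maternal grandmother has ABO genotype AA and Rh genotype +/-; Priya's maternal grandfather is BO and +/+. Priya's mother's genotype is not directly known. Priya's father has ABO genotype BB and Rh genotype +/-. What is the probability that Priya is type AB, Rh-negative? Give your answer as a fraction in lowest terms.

1/16

Priya's mother's ABO genotype from AA × BO: 1/2 AB, 1/2 AO.
Crossing each possibility with the father BB and summing P(type AB): 1/2·1/2 + 1/2·1/2 = 1/2.
Similarly for Rh via the mother's Rh distribution: P(Rh-) = 1/8.
Independent loci: 1/2 × 1/8 = 1/16.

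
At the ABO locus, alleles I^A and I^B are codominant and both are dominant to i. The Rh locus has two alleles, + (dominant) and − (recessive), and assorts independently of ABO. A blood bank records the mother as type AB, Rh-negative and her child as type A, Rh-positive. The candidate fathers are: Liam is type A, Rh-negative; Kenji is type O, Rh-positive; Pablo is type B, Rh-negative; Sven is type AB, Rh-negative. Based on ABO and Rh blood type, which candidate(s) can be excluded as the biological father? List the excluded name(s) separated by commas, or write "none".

A candidate is excluded only if no genotype consistent with his phenotype could produce a type A, Rh-positive child with a type AB, Rh-negative mother.
Liam (type A, Rh-): no genotype consistent with that phenotype can produce a type-A Rh+ child with a type-AB mother.
Pablo (type B, Rh-): no genotype consistent with that phenotype can produce a type-A Rh+ child with a type-AB mother.
Sven (type AB, Rh-): no genotype consistent with that phenotype can produce a type-A Rh+ child with a type-AB mother.

Liam, Pablo, Sven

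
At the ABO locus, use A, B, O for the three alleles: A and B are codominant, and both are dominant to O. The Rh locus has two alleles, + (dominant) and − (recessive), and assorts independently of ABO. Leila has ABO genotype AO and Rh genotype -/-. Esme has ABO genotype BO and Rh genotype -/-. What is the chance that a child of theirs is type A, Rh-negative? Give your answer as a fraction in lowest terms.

ABO cross AO × BO → offspring phenotypes: 1/4 O, 1/4 A, 1/4 B, 1/4 AB.
Rh cross -/- × -/- → 1 Rh-.
Independent loci: P(type A, Rh-negative) = 1/4 × 1 = 1/4.

1/4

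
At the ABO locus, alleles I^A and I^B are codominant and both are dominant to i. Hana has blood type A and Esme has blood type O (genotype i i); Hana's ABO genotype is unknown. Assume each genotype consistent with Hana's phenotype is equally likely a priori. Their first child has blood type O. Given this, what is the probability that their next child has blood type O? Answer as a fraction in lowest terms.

1/2

Possible genotypes: Hana ∈ {I^A I^A, I^A i}; Esme ∈ {i i}.
Weight each parental genotype pair by prior × P(type-O child):
  I^A i × i i: posterior weight 1; P(next child type O) = 1/2.
Weighted sum = 1/2.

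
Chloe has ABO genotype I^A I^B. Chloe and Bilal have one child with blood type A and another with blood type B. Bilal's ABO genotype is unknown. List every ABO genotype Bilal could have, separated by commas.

For each candidate genotype of Bilal, check whether crossing it with I^A I^B can produce every observed child phenotype.
  I^A I^A → possible child types {A, AB} ✗
  I^A I^B → possible child types {A, B, AB} ✓
  I^A i → possible child types {A, B, AB} ✓
  I^B I^B → possible child types {B, AB} ✗
  I^B i → possible child types {A, B, AB} ✓
  i i → possible child types {A, B} ✓

I^A I^B, I^A i, I^B i, i i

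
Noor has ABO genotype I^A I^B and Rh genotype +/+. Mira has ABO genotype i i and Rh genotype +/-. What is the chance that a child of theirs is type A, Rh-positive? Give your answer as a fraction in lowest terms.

ABO cross I^A I^B × i i → offspring phenotypes: 1/2 A, 1/2 B.
Rh cross +/+ × +/- → 1 Rh+.
Independent loci: P(type A, Rh-positive) = 1/2 × 1 = 1/2.

1/2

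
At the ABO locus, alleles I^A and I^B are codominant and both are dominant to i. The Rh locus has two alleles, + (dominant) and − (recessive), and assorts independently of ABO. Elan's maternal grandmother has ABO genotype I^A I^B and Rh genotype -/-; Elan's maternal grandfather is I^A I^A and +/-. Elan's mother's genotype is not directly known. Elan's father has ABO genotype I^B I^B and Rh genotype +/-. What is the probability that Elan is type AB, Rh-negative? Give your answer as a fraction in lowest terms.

Elan's mother's ABO genotype from I^A I^B × I^A I^A: 1/2 I^A I^A, 1/2 I^A I^B.
Crossing each possibility with the father I^B I^B and summing P(type AB): 1/2·1 + 1/2·1/2 = 3/4.
Similarly for Rh via the mother's Rh distribution: P(Rh-) = 3/8.
Independent loci: 3/4 × 3/8 = 9/32.

9/32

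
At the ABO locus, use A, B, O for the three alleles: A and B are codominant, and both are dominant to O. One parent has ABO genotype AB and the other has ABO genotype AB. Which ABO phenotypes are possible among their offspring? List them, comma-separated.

A, B, AB

Gametes from AB × AB give offspring ABO genotypes AA, AB, BB, i.e. phenotypes A, B, AB.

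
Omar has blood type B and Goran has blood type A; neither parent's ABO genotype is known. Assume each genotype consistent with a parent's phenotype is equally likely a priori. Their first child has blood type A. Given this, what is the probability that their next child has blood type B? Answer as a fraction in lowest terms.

Possible genotypes: Omar ∈ {BB, BO}; Goran ∈ {AA, AO}.
Weight each parental genotype pair by prior × P(type-A child):
  BO × AA: posterior weight 2/3; P(next child type B) = 0.
  BO × AO: posterior weight 1/3; P(next child type B) = 1/4.
Weighted sum = 1/12.

1/12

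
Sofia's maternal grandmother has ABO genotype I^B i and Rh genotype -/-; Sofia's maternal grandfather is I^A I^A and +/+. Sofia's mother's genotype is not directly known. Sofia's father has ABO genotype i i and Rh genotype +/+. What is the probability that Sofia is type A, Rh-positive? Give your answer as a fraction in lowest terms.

Sofia's mother's ABO genotype from I^B i × I^A I^A: 1/2 I^A I^B, 1/2 I^A i.
Crossing each possibility with the father i i and summing P(type A): 1/2·1/2 + 1/2·1/2 = 1/2.
Similarly for Rh via the mother's Rh distribution: P(Rh+) = 1.
Independent loci: 1/2 × 1 = 1/2.

1/2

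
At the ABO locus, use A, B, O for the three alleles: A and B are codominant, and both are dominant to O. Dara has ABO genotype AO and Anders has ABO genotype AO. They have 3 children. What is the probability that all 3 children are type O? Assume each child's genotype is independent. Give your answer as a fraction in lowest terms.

1/64

ABO cross AO × AO → 1/4 O, 3/4 A.
So P(type O) = 1/4 per child.
All 3 independent: (1/4)^3 = 1/64.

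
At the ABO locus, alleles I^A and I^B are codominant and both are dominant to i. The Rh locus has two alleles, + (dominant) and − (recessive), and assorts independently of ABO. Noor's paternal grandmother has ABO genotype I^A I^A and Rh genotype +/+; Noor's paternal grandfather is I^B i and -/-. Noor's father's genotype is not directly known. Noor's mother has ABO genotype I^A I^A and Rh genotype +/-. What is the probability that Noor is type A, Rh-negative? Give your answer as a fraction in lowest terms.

Noor's father's ABO genotype from I^A I^A × I^B i: 1/2 I^A I^B, 1/2 I^A i.
Crossing each possibility with the mother I^A I^A and summing P(type A): 1/2·1/2 + 1/2·1 = 3/4.
Similarly for Rh via the father's Rh distribution: P(Rh-) = 1/4.
Independent loci: 3/4 × 1/4 = 3/16.

3/16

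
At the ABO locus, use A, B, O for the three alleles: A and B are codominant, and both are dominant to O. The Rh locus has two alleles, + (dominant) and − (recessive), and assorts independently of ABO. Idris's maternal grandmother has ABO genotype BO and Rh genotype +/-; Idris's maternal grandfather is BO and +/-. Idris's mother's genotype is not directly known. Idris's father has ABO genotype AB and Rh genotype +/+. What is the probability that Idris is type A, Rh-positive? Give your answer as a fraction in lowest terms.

1/4

Idris's mother's ABO genotype from BO × BO: 1/4 BB, 1/2 BO, 1/4 OO.
Crossing each possibility with the father AB and summing P(type A): 1/4·0 + 1/2·1/4 + 1/4·1/2 = 1/4.
Similarly for Rh via the mother's Rh distribution: P(Rh+) = 1.
Independent loci: 1/4 × 1 = 1/4.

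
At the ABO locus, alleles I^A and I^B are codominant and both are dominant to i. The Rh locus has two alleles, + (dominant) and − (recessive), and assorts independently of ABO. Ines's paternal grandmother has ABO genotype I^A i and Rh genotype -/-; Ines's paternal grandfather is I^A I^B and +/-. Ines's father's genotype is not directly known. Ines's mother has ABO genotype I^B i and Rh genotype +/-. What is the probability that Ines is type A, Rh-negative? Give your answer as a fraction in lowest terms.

Ines's father's ABO genotype from I^A i × I^A I^B: 1/4 I^A I^A, 1/4 I^A I^B, 1/4 I^A i, 1/4 I^B i.
Crossing each possibility with the mother I^B i and summing P(type A): 1/4·1/2 + 1/4·1/4 + 1/4·1/4 + 1/4·0 = 1/4.
Similarly for Rh via the father's Rh distribution: P(Rh-) = 3/8.
Independent loci: 1/4 × 3/8 = 3/32.

3/32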